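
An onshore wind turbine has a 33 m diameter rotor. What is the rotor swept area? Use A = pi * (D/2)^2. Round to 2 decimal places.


Compute the rotor radius:
  r = D / 2 = 33 / 2 = 16.5 m
Calculate swept area:
  A = pi * r^2 = pi * 16.5^2
  A = 855.30 m^2

855.30


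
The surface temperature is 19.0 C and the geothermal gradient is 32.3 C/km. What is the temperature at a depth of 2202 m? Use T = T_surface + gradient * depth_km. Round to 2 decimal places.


Convert depth to km: 2202 / 1000 = 2.202 km
Temperature increase = gradient * depth_km = 32.3 * 2.202 = 71.12 C
Temperature at depth = T_surface + delta_T = 19.0 + 71.12
T = 90.12 C

90.12


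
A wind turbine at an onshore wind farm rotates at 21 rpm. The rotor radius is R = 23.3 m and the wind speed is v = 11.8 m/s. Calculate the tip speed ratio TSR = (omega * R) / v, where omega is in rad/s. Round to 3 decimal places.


Convert rotational speed to rad/s:
  omega = 21 * 2 * pi / 60 = 2.1991 rad/s
Compute tip speed:
  v_tip = omega * R = 2.1991 * 23.3 = 51.239 m/s
Tip speed ratio:
  TSR = v_tip / v_wind = 51.239 / 11.8 = 4.342

4.342


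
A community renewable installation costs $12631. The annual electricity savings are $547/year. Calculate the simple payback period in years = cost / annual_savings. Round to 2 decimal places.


Simple payback period = initial cost / annual savings
Payback = 12631 / 547
Payback = 23.09 years

23.09


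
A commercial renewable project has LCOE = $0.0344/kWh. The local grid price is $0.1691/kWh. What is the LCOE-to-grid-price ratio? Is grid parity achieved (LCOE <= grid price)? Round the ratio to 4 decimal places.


Compare LCOE to grid price:
  LCOE = $0.0344/kWh, Grid price = $0.1691/kWh
  Ratio = LCOE / grid_price = 0.0344 / 0.1691 = 0.2034
  Grid parity achieved (ratio <= 1)? yes

0.2034


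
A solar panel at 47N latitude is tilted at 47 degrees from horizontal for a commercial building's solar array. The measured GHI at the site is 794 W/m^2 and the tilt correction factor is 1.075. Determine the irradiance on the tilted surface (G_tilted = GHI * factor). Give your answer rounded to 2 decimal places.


Identify the given values:
  GHI = 794 W/m^2, tilt correction factor = 1.075
Apply the formula G_tilted = GHI * factor:
  G_tilted = 794 * 1.075
  G_tilted = 853.55 W/m^2

853.55


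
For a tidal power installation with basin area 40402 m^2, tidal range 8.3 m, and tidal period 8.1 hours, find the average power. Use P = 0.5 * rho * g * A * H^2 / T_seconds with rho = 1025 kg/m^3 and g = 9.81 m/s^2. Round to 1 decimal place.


Convert period to seconds: T = 8.1 * 3600 = 29160.0 s
H^2 = 8.3^2 = 68.89
P = 0.5 * rho * g * A * H^2 / T
P = 0.5 * 1025 * 9.81 * 40402 * 68.89 / 29160.0
P = 479881.9 W

479881.9


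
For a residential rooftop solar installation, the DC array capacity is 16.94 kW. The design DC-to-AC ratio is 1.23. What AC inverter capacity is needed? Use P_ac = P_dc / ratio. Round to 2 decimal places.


The inverter AC capacity is determined by the DC/AC ratio.
Given: P_dc = 16.94 kW, DC/AC ratio = 1.23
P_ac = P_dc / ratio = 16.94 / 1.23
P_ac = 13.77 kW

13.77


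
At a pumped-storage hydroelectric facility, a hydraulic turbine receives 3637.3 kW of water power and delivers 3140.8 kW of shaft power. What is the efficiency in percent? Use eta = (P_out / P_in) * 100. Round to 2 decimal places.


Turbine efficiency = (output power / input power) * 100
eta = (3140.8 / 3637.3) * 100
eta = 86.35%

86.35


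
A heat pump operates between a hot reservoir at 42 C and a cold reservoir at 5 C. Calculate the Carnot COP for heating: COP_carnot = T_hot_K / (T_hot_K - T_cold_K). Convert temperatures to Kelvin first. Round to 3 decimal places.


Convert to Kelvin:
  T_hot = 42 + 273.15 = 315.15 K
  T_cold = 5 + 273.15 = 278.15 K
Apply Carnot COP formula:
  COP = T_hot_K / (T_hot_K - T_cold_K) = 315.15 / 37.0
  COP = 8.518

8.518


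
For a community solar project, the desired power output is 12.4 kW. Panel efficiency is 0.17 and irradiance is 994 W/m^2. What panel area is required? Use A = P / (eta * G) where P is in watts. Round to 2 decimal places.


Convert target power to watts: P = 12.4 * 1000 = 12400.0 W
Compute denominator: eta * G = 0.17 * 994 = 168.98
Required area A = P / (eta * G) = 12400.0 / 168.98
A = 73.38 m^2

73.38


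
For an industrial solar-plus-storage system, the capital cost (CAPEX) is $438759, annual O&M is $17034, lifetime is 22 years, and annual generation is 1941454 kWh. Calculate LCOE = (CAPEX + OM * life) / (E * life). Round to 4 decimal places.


Total cost = CAPEX + OM * lifetime = 438759 + 17034 * 22 = 438759 + 374748 = 813507
Total generation = annual * lifetime = 1941454 * 22 = 42711988 kWh
LCOE = 813507 / 42711988
LCOE = 0.0190 $/kWh

0.0190


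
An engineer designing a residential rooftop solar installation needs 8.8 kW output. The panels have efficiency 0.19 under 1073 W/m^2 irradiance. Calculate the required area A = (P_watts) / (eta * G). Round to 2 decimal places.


Convert target power to watts: P = 8.8 * 1000 = 8800.0 W
Compute denominator: eta * G = 0.19 * 1073 = 203.87
Required area A = P / (eta * G) = 8800.0 / 203.87
A = 43.16 m^2

43.16


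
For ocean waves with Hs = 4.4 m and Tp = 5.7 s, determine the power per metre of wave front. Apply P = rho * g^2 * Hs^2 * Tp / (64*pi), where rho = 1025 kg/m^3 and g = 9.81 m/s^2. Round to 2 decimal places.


Apply wave power formula:
  g^2 = 9.81^2 = 96.2361
  Hs^2 = 4.4^2 = 19.36
  Numerator = rho * g^2 * Hs^2 * Tp = 1025 * 96.2361 * 19.36 * 5.7 = 10885342.26
  Denominator = 64 * pi = 201.0619
  P = 10885342.26 / 201.0619 = 54139.25 W/m

54139.25


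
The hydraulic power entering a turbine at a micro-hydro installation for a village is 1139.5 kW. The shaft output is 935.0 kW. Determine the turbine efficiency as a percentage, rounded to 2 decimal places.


Turbine efficiency = (output power / input power) * 100
eta = (935.0 / 1139.5) * 100
eta = 82.05%

82.05


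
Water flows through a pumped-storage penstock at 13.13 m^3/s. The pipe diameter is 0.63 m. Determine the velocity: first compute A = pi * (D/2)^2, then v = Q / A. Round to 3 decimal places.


Compute pipe cross-sectional area:
  A = pi * (D/2)^2 = pi * (0.63/2)^2 = 0.3117 m^2
Calculate velocity:
  v = Q / A = 13.13 / 0.3117
  v = 42.121 m/s

42.121


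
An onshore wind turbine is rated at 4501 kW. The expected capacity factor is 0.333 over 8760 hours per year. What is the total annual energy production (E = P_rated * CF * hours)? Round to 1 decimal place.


Annual energy = rated_kW * capacity_factor * hours_per_year
Given: P_rated = 4501 kW, CF = 0.333, hours = 8760
E = 4501 * 0.333 * 8760
E = 13129777.1 kWh

13129777.1


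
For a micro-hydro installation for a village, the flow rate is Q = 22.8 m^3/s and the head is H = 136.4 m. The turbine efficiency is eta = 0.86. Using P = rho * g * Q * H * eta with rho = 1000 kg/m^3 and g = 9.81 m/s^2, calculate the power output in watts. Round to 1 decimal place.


Apply the hydropower formula P = rho * g * Q * H * eta
rho * g = 1000 * 9.81 = 9810.0
P = 9810.0 * 22.8 * 136.4 * 0.86
P = 26237151.1 W

26237151.1


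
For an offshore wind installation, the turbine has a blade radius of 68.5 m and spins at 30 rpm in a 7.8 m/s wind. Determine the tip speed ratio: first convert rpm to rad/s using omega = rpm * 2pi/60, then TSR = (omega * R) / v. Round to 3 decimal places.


Convert rotational speed to rad/s:
  omega = 30 * 2 * pi / 60 = 3.1416 rad/s
Compute tip speed:
  v_tip = omega * R = 3.1416 * 68.5 = 215.199 m/s
Tip speed ratio:
  TSR = v_tip / v_wind = 215.199 / 7.8 = 27.590

27.590


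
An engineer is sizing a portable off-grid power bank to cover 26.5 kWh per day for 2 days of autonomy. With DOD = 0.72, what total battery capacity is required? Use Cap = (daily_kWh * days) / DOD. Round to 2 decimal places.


Total energy needed = daily * days = 26.5 * 2 = 53.0 kWh
Account for depth of discharge:
  Cap = total_energy / DOD = 53.0 / 0.72
  Cap = 73.61 kWh

73.61


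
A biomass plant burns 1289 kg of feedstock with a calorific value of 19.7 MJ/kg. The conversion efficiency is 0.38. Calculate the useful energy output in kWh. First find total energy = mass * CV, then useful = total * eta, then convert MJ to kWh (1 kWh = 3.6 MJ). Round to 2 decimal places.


Total energy = mass * CV = 1289 * 19.7 = 25393.3 MJ
Useful energy = total * eta = 25393.3 * 0.38 = 9649.45 MJ
Convert to kWh: 9649.45 / 3.6
Useful energy = 2680.40 kWh

2680.40


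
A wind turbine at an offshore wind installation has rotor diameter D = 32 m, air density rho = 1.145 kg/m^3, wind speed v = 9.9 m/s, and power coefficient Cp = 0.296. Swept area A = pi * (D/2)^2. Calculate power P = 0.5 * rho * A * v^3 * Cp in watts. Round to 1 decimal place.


Step 1 -- Compute swept area:
  A = pi * (D/2)^2 = pi * (32/2)^2 = 804.25 m^2
Step 2 -- Apply wind power equation:
  P = 0.5 * rho * A * v^3 * Cp
  v^3 = 9.9^3 = 970.299
  P = 0.5 * 1.145 * 804.25 * 970.299 * 0.296
  P = 132239.9 W

132239.9


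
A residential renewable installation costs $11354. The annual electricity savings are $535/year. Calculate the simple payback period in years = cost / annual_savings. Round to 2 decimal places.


Simple payback period = initial cost / annual savings
Payback = 11354 / 535
Payback = 21.22 years

21.22


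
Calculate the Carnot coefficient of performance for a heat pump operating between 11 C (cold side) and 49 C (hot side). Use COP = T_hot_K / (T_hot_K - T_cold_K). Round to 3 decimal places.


Convert to Kelvin:
  T_hot = 49 + 273.15 = 322.15 K
  T_cold = 11 + 273.15 = 284.15 K
Apply Carnot COP formula:
  COP = T_hot_K / (T_hot_K - T_cold_K) = 322.15 / 38.0
  COP = 8.478

8.478


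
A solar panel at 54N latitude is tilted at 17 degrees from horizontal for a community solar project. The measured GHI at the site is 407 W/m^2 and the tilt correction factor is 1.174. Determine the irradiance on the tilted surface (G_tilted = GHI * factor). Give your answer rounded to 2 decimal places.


Identify the given values:
  GHI = 407 W/m^2, tilt correction factor = 1.174
Apply the formula G_tilted = GHI * factor:
  G_tilted = 407 * 1.174
  G_tilted = 477.82 W/m^2

477.82


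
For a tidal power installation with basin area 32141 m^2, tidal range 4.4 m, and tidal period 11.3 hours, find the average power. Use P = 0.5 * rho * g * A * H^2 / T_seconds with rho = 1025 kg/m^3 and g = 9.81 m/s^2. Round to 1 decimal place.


Convert period to seconds: T = 11.3 * 3600 = 40680.0 s
H^2 = 4.4^2 = 19.36
P = 0.5 * rho * g * A * H^2 / T
P = 0.5 * 1025 * 9.81 * 32141 * 19.36 / 40680.0
P = 76903.6 W

76903.6


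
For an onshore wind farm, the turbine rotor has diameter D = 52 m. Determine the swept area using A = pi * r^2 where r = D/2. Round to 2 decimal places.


Compute the rotor radius:
  r = D / 2 = 52 / 2 = 26.0 m
Calculate swept area:
  A = pi * r^2 = pi * 26.0^2
  A = 2123.72 m^2

2123.72


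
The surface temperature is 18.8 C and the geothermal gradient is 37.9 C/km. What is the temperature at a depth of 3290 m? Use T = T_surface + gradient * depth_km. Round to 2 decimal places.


Convert depth to km: 3290 / 1000 = 3.29 km
Temperature increase = gradient * depth_km = 37.9 * 3.29 = 124.69 C
Temperature at depth = T_surface + delta_T = 18.8 + 124.69
T = 143.49 C

143.49


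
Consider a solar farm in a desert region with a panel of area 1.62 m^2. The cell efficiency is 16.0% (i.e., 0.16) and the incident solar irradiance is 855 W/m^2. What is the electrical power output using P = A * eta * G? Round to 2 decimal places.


Use the solar power formula P = A * eta * G.
Given: A = 1.62 m^2, eta = 0.16, G = 855 W/m^2
P = 1.62 * 0.16 * 855
P = 221.62 W

221.62


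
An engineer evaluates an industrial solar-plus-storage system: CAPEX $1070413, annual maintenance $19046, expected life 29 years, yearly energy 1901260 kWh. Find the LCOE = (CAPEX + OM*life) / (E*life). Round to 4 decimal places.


Total cost = CAPEX + OM * lifetime = 1070413 + 19046 * 29 = 1070413 + 552334 = 1622747
Total generation = annual * lifetime = 1901260 * 29 = 55136540 kWh
LCOE = 1622747 / 55136540
LCOE = 0.0294 $/kWh

0.0294


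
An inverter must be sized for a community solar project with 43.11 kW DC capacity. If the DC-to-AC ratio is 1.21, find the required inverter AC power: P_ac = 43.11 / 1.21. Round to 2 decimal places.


The inverter AC capacity is determined by the DC/AC ratio.
Given: P_dc = 43.11 kW, DC/AC ratio = 1.21
P_ac = P_dc / ratio = 43.11 / 1.21
P_ac = 35.63 kW

35.63


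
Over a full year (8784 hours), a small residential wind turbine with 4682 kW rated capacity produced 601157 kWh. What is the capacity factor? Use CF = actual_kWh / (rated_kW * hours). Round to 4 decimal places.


Capacity factor = actual output / maximum possible output
Maximum possible = rated * hours = 4682 * 8784 = 41126688 kWh
CF = 601157 / 41126688
CF = 0.0146

0.0146


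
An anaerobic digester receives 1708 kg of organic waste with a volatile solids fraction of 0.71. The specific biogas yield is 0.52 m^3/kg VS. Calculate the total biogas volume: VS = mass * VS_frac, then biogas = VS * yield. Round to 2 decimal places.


Compute volatile solids:
  VS = mass * VS_fraction = 1708 * 0.71 = 1212.68 kg
Calculate biogas volume:
  Biogas = VS * specific_yield = 1212.68 * 0.52
  Biogas = 630.59 m^3

630.59


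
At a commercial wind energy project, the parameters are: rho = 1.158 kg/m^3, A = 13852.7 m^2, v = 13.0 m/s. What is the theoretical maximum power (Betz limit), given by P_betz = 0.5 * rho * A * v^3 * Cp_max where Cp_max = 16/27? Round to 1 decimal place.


The Betz coefficient Cp_max = 16/27 = 0.5926
v^3 = 13.0^3 = 2197.0
P_betz = 0.5 * rho * A * v^3 * Cp_max
P_betz = 0.5 * 1.158 * 13852.7 * 2197.0 * 0.5926
P_betz = 10442374.6 W

10442374.6


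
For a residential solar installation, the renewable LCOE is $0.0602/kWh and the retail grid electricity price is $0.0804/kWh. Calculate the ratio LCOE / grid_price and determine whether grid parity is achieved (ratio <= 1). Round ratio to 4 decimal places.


Compare LCOE to grid price:
  LCOE = $0.0602/kWh, Grid price = $0.0804/kWh
  Ratio = LCOE / grid_price = 0.0602 / 0.0804 = 0.7488
  Grid parity achieved (ratio <= 1)? yes

0.7488


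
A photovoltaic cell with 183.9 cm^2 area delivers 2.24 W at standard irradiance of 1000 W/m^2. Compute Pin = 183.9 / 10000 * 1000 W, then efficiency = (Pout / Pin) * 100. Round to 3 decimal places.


First compute the input power:
  Pin = area_cm2 / 10000 * G = 183.9 / 10000 * 1000 = 18.39 W
Then compute efficiency:
  Efficiency = (Pout / Pin) * 100 = (2.24 / 18.39) * 100
  Efficiency = 12.181%

12.181


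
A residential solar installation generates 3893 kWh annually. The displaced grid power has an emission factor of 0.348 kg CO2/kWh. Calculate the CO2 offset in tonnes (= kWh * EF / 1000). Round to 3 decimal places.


CO2 offset in kg = generation * emission_factor
CO2 offset = 3893 * 0.348 = 1354.76 kg
Convert to tonnes:
  CO2 offset = 1354.76 / 1000 = 1.355 tonnes

1.355


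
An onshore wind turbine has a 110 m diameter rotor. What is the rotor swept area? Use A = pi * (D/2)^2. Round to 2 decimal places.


Compute the rotor radius:
  r = D / 2 = 110 / 2 = 55.0 m
Calculate swept area:
  A = pi * r^2 = pi * 55.0^2
  A = 9503.32 m^2

9503.32


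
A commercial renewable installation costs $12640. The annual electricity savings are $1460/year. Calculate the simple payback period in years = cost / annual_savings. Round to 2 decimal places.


Simple payback period = initial cost / annual savings
Payback = 12640 / 1460
Payback = 8.66 years

8.66


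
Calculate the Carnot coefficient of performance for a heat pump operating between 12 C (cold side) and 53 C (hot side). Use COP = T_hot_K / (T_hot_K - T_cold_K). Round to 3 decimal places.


Convert to Kelvin:
  T_hot = 53 + 273.15 = 326.15 K
  T_cold = 12 + 273.15 = 285.15 K
Apply Carnot COP formula:
  COP = T_hot_K / (T_hot_K - T_cold_K) = 326.15 / 41.0
  COP = 7.955

7.955


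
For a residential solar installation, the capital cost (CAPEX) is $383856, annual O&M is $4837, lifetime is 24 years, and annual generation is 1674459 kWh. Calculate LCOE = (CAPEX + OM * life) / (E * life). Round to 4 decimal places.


Total cost = CAPEX + OM * lifetime = 383856 + 4837 * 24 = 383856 + 116088 = 499944
Total generation = annual * lifetime = 1674459 * 24 = 40187016 kWh
LCOE = 499944 / 40187016
LCOE = 0.0124 $/kWh

0.0124


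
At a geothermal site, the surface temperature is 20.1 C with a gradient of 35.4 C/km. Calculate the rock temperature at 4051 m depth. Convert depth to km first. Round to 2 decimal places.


Convert depth to km: 4051 / 1000 = 4.051 km
Temperature increase = gradient * depth_km = 35.4 * 4.051 = 143.41 C
Temperature at depth = T_surface + delta_T = 20.1 + 143.41
T = 163.51 C

163.51


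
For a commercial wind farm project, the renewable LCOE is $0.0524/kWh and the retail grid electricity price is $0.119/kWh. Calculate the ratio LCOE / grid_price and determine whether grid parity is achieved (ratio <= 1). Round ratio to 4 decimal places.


Compare LCOE to grid price:
  LCOE = $0.0524/kWh, Grid price = $0.119/kWh
  Ratio = LCOE / grid_price = 0.0524 / 0.119 = 0.4403
  Grid parity achieved (ratio <= 1)? yes

0.4403


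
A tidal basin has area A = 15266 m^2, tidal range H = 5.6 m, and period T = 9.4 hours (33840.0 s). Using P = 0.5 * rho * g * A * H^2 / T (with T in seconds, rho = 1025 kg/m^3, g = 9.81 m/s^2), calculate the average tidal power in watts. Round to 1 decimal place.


Convert period to seconds: T = 9.4 * 3600 = 33840.0 s
H^2 = 5.6^2 = 31.36
P = 0.5 * rho * g * A * H^2 / T
P = 0.5 * 1025 * 9.81 * 15266 * 31.36 / 33840.0
P = 71126.9 W

71126.9


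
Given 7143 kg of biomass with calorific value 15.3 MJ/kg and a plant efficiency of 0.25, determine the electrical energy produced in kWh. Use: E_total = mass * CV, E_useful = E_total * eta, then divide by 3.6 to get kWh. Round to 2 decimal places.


Total energy = mass * CV = 7143 * 15.3 = 109287.9 MJ
Useful energy = total * eta = 109287.9 * 0.25 = 27321.98 MJ
Convert to kWh: 27321.98 / 3.6
Useful energy = 7589.44 kWh

7589.44


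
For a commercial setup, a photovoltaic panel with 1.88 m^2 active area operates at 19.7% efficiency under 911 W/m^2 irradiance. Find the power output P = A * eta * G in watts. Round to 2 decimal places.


Use the solar power formula P = A * eta * G.
Given: A = 1.88 m^2, eta = 0.197, G = 911 W/m^2
P = 1.88 * 0.197 * 911
P = 337.40 W

337.40


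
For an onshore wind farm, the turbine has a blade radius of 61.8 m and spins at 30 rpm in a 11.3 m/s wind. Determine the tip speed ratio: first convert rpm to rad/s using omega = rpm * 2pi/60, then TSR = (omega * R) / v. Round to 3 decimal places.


Convert rotational speed to rad/s:
  omega = 30 * 2 * pi / 60 = 3.1416 rad/s
Compute tip speed:
  v_tip = omega * R = 3.1416 * 61.8 = 194.15 m/s
Tip speed ratio:
  TSR = v_tip / v_wind = 194.15 / 11.3 = 17.181

17.181


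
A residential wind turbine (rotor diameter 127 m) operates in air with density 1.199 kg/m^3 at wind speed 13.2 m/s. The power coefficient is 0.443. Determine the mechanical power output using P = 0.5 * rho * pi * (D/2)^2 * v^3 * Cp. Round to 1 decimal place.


Step 1 -- Compute swept area:
  A = pi * (D/2)^2 = pi * (127/2)^2 = 12667.69 m^2
Step 2 -- Apply wind power equation:
  P = 0.5 * rho * A * v^3 * Cp
  v^3 = 13.2^3 = 2299.968
  P = 0.5 * 1.199 * 12667.69 * 2299.968 * 0.443
  P = 7737702.5 W

7737702.5


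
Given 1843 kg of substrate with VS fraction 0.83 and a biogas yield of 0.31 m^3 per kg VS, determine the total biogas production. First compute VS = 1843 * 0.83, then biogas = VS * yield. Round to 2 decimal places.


Compute volatile solids:
  VS = mass * VS_fraction = 1843 * 0.83 = 1529.69 kg
Calculate biogas volume:
  Biogas = VS * specific_yield = 1529.69 * 0.31
  Biogas = 474.20 m^3

474.20


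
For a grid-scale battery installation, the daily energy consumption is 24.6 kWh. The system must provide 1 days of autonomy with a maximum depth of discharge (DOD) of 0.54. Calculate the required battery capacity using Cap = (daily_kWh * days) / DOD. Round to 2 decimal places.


Total energy needed = daily * days = 24.6 * 1 = 24.6 kWh
Account for depth of discharge:
  Cap = total_energy / DOD = 24.6 / 0.54
  Cap = 45.56 kWh

45.56


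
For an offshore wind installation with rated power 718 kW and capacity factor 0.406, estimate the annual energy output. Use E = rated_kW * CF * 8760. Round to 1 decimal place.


Annual energy = rated_kW * capacity_factor * hours_per_year
Given: P_rated = 718 kW, CF = 0.406, hours = 8760
E = 718 * 0.406 * 8760
E = 2553610.1 kWh

2553610.1


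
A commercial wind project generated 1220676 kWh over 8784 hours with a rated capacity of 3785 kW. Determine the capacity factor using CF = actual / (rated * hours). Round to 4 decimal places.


Capacity factor = actual output / maximum possible output
Maximum possible = rated * hours = 3785 * 8784 = 33247440 kWh
CF = 1220676 / 33247440
CF = 0.0367

0.0367


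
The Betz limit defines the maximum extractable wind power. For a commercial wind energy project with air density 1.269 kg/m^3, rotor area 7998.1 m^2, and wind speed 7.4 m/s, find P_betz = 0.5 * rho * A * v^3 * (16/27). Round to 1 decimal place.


The Betz coefficient Cp_max = 16/27 = 0.5926
v^3 = 7.4^3 = 405.224
P_betz = 0.5 * rho * A * v^3 * Cp_max
P_betz = 0.5 * 1.269 * 7998.1 * 405.224 * 0.5926
P_betz = 1218624.3 W

1218624.3


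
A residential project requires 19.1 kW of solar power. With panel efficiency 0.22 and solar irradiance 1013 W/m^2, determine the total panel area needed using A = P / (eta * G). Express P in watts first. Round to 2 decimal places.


Convert target power to watts: P = 19.1 * 1000 = 19100.0 W
Compute denominator: eta * G = 0.22 * 1013 = 222.86
Required area A = P / (eta * G) = 19100.0 / 222.86
A = 85.70 m^2

85.70


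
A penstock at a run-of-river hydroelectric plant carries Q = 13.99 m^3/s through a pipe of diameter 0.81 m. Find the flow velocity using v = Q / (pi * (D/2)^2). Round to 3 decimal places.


Compute pipe cross-sectional area:
  A = pi * (D/2)^2 = pi * (0.81/2)^2 = 0.5153 m^2
Calculate velocity:
  v = Q / A = 13.99 / 0.5153
  v = 27.149 m/s

27.149


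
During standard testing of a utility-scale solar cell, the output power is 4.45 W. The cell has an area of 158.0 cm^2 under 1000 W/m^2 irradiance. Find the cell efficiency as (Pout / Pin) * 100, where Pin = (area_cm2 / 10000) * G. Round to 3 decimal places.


First compute the input power:
  Pin = area_cm2 / 10000 * G = 158.0 / 10000 * 1000 = 15.8 W
Then compute efficiency:
  Efficiency = (Pout / Pin) * 100 = (4.45 / 15.8) * 100
  Efficiency = 28.165%

28.165


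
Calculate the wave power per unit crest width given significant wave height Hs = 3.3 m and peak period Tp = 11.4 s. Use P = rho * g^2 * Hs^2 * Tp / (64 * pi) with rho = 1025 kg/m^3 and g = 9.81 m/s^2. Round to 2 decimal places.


Apply wave power formula:
  g^2 = 9.81^2 = 96.2361
  Hs^2 = 3.3^2 = 10.89
  Numerator = rho * g^2 * Hs^2 * Tp = 1025 * 96.2361 * 10.89 * 11.4 = 12246010.04
  Denominator = 64 * pi = 201.0619
  P = 12246010.04 / 201.0619 = 60906.66 W/m

60906.66


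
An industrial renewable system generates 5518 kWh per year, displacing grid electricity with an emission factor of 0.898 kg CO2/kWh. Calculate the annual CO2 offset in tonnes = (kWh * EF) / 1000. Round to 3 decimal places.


CO2 offset in kg = generation * emission_factor
CO2 offset = 5518 * 0.898 = 4955.16 kg
Convert to tonnes:
  CO2 offset = 4955.16 / 1000 = 4.955 tonnes

4.955


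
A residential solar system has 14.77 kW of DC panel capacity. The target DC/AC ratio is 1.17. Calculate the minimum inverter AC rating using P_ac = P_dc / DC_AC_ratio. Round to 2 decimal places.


The inverter AC capacity is determined by the DC/AC ratio.
Given: P_dc = 14.77 kW, DC/AC ratio = 1.17
P_ac = P_dc / ratio = 14.77 / 1.17
P_ac = 12.62 kW

12.62


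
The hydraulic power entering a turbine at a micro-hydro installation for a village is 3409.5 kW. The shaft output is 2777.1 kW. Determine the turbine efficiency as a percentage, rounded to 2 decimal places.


Turbine efficiency = (output power / input power) * 100
eta = (2777.1 / 3409.5) * 100
eta = 81.45%

81.45


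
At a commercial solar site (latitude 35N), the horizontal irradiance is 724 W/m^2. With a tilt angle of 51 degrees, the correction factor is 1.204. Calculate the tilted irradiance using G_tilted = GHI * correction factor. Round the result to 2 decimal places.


Identify the given values:
  GHI = 724 W/m^2, tilt correction factor = 1.204
Apply the formula G_tilted = GHI * factor:
  G_tilted = 724 * 1.204
  G_tilted = 871.70 W/m^2

871.70


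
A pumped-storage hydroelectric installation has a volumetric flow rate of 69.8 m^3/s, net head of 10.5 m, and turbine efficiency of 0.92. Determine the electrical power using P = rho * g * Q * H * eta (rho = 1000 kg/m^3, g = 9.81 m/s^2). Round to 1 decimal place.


Apply the hydropower formula P = rho * g * Q * H * eta
rho * g = 1000 * 9.81 = 9810.0
P = 9810.0 * 69.8 * 10.5 * 0.92
P = 6614569.1 W

6614569.1


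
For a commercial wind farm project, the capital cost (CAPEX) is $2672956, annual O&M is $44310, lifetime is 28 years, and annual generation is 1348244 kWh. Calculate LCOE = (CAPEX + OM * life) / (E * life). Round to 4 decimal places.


Total cost = CAPEX + OM * lifetime = 2672956 + 44310 * 28 = 2672956 + 1240680 = 3913636
Total generation = annual * lifetime = 1348244 * 28 = 37750832 kWh
LCOE = 3913636 / 37750832
LCOE = 0.1037 $/kWh

0.1037


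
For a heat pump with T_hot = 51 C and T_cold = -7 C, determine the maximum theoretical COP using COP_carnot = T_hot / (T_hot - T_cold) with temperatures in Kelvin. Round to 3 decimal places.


Convert to Kelvin:
  T_hot = 51 + 273.15 = 324.15 K
  T_cold = -7 + 273.15 = 266.15 K
Apply Carnot COP formula:
  COP = T_hot_K / (T_hot_K - T_cold_K) = 324.15 / 58.0
  COP = 5.589

5.589


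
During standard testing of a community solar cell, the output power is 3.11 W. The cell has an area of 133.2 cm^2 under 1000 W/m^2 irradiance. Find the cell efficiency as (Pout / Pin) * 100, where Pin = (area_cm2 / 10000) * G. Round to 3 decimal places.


First compute the input power:
  Pin = area_cm2 / 10000 * G = 133.2 / 10000 * 1000 = 13.32 W
Then compute efficiency:
  Efficiency = (Pout / Pin) * 100 = (3.11 / 13.32) * 100
  Efficiency = 23.348%

23.348


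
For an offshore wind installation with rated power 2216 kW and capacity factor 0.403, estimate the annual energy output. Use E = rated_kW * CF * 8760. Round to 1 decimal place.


Annual energy = rated_kW * capacity_factor * hours_per_year
Given: P_rated = 2216 kW, CF = 0.403, hours = 8760
E = 2216 * 0.403 * 8760
E = 7823100.5 kWh

7823100.5


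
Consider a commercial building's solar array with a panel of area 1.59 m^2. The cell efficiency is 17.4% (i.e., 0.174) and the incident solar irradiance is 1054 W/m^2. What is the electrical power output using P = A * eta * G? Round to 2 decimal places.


Use the solar power formula P = A * eta * G.
Given: A = 1.59 m^2, eta = 0.174, G = 1054 W/m^2
P = 1.59 * 0.174 * 1054
P = 291.60 W

291.60


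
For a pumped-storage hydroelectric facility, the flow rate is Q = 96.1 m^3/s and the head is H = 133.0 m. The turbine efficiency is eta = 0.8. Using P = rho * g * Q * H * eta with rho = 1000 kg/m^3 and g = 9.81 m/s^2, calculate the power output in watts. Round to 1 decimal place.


Apply the hydropower formula P = rho * g * Q * H * eta
rho * g = 1000 * 9.81 = 9810.0
P = 9810.0 * 96.1 * 133.0 * 0.8
P = 100307642.4 W

100307642.4


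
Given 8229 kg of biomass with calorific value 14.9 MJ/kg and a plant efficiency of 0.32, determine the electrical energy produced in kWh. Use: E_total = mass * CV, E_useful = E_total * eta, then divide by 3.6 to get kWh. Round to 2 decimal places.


Total energy = mass * CV = 8229 * 14.9 = 122612.1 MJ
Useful energy = total * eta = 122612.1 * 0.32 = 39235.87 MJ
Convert to kWh: 39235.87 / 3.6
Useful energy = 10898.85 kWh

10898.85


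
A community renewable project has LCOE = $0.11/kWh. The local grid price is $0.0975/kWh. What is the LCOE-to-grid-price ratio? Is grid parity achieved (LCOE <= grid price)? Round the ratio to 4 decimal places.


Compare LCOE to grid price:
  LCOE = $0.11/kWh, Grid price = $0.0975/kWh
  Ratio = LCOE / grid_price = 0.11 / 0.0975 = 1.1282
  Grid parity achieved (ratio <= 1)? no

1.1282


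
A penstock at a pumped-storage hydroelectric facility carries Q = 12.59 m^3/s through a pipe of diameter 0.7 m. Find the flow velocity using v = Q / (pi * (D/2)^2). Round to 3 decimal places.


Compute pipe cross-sectional area:
  A = pi * (D/2)^2 = pi * (0.7/2)^2 = 0.3848 m^2
Calculate velocity:
  v = Q / A = 12.59 / 0.3848
  v = 32.714 m/s

32.714


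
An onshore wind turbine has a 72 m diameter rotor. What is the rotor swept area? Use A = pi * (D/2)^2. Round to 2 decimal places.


Compute the rotor radius:
  r = D / 2 = 72 / 2 = 36.0 m
Calculate swept area:
  A = pi * r^2 = pi * 36.0^2
  A = 4071.50 m^2

4071.50


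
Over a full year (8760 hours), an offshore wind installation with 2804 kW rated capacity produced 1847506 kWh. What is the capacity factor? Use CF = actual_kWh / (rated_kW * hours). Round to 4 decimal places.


Capacity factor = actual output / maximum possible output
Maximum possible = rated * hours = 2804 * 8760 = 24563040 kWh
CF = 1847506 / 24563040
CF = 0.0752

0.0752


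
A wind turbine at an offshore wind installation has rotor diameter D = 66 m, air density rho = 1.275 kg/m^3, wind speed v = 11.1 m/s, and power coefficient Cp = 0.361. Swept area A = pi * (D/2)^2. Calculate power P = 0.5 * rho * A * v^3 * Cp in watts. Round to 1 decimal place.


Step 1 -- Compute swept area:
  A = pi * (D/2)^2 = pi * (66/2)^2 = 3421.19 m^2
Step 2 -- Apply wind power equation:
  P = 0.5 * rho * A * v^3 * Cp
  v^3 = 11.1^3 = 1367.631
  P = 0.5 * 1.275 * 3421.19 * 1367.631 * 0.361
  P = 1076797.6 W

1076797.6


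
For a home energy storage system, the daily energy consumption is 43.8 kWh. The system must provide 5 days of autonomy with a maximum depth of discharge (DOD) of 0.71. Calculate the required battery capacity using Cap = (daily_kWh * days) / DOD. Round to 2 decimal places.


Total energy needed = daily * days = 43.8 * 5 = 219.0 kWh
Account for depth of discharge:
  Cap = total_energy / DOD = 219.0 / 0.71
  Cap = 308.45 kWh

308.45


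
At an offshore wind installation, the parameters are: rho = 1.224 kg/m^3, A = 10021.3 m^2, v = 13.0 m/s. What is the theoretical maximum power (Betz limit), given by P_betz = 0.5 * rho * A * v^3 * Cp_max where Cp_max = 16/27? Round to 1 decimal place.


The Betz coefficient Cp_max = 16/27 = 0.5926
v^3 = 13.0^3 = 2197.0
P_betz = 0.5 * rho * A * v^3 * Cp_max
P_betz = 0.5 * 1.224 * 10021.3 * 2197.0 * 0.5926
P_betz = 7984758.1 W

7984758.1


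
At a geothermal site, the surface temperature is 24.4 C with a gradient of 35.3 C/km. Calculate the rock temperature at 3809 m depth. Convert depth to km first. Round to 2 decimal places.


Convert depth to km: 3809 / 1000 = 3.809 km
Temperature increase = gradient * depth_km = 35.3 * 3.809 = 134.46 C
Temperature at depth = T_surface + delta_T = 24.4 + 134.46
T = 158.86 C

158.86


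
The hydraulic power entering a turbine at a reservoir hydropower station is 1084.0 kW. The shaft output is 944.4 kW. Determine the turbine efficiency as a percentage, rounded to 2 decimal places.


Turbine efficiency = (output power / input power) * 100
eta = (944.4 / 1084.0) * 100
eta = 87.12%

87.12


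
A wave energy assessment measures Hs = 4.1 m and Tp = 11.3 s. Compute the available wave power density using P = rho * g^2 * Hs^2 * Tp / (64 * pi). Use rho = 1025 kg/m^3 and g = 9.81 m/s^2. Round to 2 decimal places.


Apply wave power formula:
  g^2 = 9.81^2 = 96.2361
  Hs^2 = 4.1^2 = 16.81
  Numerator = rho * g^2 * Hs^2 * Tp = 1025 * 96.2361 * 16.81 * 11.3 = 18737344.3
  Denominator = 64 * pi = 201.0619
  P = 18737344.3 / 201.0619 = 93191.91 W/m

93191.91


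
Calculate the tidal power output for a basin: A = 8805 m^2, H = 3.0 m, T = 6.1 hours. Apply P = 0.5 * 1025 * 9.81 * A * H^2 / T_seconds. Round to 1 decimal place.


Convert period to seconds: T = 6.1 * 3600 = 21960.0 s
H^2 = 3.0^2 = 9.0
P = 0.5 * rho * g * A * H^2 / T
P = 0.5 * 1025 * 9.81 * 8805 * 9.0 / 21960.0
P = 18142.7 W

18142.7


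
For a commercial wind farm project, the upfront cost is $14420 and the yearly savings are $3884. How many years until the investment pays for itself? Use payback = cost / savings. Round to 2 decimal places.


Simple payback period = initial cost / annual savings
Payback = 14420 / 3884
Payback = 3.71 years

3.71


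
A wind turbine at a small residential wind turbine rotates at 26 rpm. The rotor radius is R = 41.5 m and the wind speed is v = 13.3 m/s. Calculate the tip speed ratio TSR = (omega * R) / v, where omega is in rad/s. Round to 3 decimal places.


Convert rotational speed to rad/s:
  omega = 26 * 2 * pi / 60 = 2.7227 rad/s
Compute tip speed:
  v_tip = omega * R = 2.7227 * 41.5 = 112.993 m/s
Tip speed ratio:
  TSR = v_tip / v_wind = 112.993 / 13.3 = 8.496

8.496


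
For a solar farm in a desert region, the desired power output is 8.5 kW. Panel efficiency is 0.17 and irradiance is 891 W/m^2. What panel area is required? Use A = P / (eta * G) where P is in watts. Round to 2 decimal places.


Convert target power to watts: P = 8.5 * 1000 = 8500.0 W
Compute denominator: eta * G = 0.17 * 891 = 151.47
Required area A = P / (eta * G) = 8500.0 / 151.47
A = 56.12 m^2

56.12


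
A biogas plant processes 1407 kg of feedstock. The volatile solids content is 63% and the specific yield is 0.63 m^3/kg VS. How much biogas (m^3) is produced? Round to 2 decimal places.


Compute volatile solids:
  VS = mass * VS_fraction = 1407 * 0.63 = 886.41 kg
Calculate biogas volume:
  Biogas = VS * specific_yield = 886.41 * 0.63
  Biogas = 558.44 m^3

558.44


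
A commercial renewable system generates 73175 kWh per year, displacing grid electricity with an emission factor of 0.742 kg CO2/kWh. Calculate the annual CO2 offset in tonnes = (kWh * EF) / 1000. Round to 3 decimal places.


CO2 offset in kg = generation * emission_factor
CO2 offset = 73175 * 0.742 = 54295.85 kg
Convert to tonnes:
  CO2 offset = 54295.85 / 1000 = 54.296 tonnes

54.296


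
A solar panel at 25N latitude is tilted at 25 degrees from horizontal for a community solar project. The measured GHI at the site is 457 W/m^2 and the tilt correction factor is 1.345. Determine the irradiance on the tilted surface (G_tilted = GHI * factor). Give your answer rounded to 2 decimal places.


Identify the given values:
  GHI = 457 W/m^2, tilt correction factor = 1.345
Apply the formula G_tilted = GHI * factor:
  G_tilted = 457 * 1.345
  G_tilted = 614.67 W/m^2

614.67


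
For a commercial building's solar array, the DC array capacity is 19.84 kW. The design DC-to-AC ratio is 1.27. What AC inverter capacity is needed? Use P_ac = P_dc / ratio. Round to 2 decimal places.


The inverter AC capacity is determined by the DC/AC ratio.
Given: P_dc = 19.84 kW, DC/AC ratio = 1.27
P_ac = P_dc / ratio = 19.84 / 1.27
P_ac = 15.62 kW

15.62


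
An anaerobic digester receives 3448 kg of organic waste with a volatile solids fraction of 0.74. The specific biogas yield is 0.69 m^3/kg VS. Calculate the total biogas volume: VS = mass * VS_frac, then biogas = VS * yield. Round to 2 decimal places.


Compute volatile solids:
  VS = mass * VS_fraction = 3448 * 0.74 = 2551.52 kg
Calculate biogas volume:
  Biogas = VS * specific_yield = 2551.52 * 0.69
  Biogas = 1760.55 m^3

1760.55


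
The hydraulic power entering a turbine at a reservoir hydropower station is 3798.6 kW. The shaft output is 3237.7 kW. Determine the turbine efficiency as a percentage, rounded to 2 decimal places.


Turbine efficiency = (output power / input power) * 100
eta = (3237.7 / 3798.6) * 100
eta = 85.23%

85.23


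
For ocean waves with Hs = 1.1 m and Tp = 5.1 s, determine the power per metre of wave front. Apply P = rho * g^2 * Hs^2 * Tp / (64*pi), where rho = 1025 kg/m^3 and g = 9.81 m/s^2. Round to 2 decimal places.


Apply wave power formula:
  g^2 = 9.81^2 = 96.2361
  Hs^2 = 1.1^2 = 1.21
  Numerator = rho * g^2 * Hs^2 * Tp = 1025 * 96.2361 * 1.21 * 5.1 = 608719.8
  Denominator = 64 * pi = 201.0619
  P = 608719.8 / 201.0619 = 3027.52 W/m

3027.52


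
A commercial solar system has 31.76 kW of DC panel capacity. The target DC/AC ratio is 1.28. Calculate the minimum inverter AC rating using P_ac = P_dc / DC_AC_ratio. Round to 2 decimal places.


The inverter AC capacity is determined by the DC/AC ratio.
Given: P_dc = 31.76 kW, DC/AC ratio = 1.28
P_ac = P_dc / ratio = 31.76 / 1.28
P_ac = 24.81 kW

24.81


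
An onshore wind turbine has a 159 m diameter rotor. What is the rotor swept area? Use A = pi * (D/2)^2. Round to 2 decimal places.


Compute the rotor radius:
  r = D / 2 = 159 / 2 = 79.5 m
Calculate swept area:
  A = pi * r^2 = pi * 79.5^2
  A = 19855.65 m^2

19855.65


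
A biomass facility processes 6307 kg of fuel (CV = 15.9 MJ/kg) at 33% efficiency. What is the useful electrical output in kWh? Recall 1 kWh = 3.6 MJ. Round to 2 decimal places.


Total energy = mass * CV = 6307 * 15.9 = 100281.3 MJ
Useful energy = total * eta = 100281.3 * 0.33 = 33092.83 MJ
Convert to kWh: 33092.83 / 3.6
Useful energy = 9192.45 kWh

9192.45


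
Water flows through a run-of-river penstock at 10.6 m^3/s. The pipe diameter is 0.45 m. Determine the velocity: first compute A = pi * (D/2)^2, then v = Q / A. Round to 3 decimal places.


Compute pipe cross-sectional area:
  A = pi * (D/2)^2 = pi * (0.45/2)^2 = 0.159 m^2
Calculate velocity:
  v = Q / A = 10.6 / 0.159
  v = 66.649 m/s

66.649


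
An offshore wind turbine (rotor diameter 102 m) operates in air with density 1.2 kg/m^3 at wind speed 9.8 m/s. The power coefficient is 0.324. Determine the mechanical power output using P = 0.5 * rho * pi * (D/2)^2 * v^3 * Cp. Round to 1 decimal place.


Step 1 -- Compute swept area:
  A = pi * (D/2)^2 = pi * (102/2)^2 = 8171.28 m^2
Step 2 -- Apply wind power equation:
  P = 0.5 * rho * A * v^3 * Cp
  v^3 = 9.8^3 = 941.192
  P = 0.5 * 1.2 * 8171.28 * 941.192 * 0.324
  P = 1495081.0 W

1495081.0


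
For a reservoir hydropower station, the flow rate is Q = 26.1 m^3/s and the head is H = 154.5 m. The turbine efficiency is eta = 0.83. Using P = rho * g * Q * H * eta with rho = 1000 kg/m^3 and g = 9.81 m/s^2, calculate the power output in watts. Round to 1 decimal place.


Apply the hydropower formula P = rho * g * Q * H * eta
rho * g = 1000 * 9.81 = 9810.0
P = 9810.0 * 26.1 * 154.5 * 0.83
P = 32833417.6 W

32833417.6


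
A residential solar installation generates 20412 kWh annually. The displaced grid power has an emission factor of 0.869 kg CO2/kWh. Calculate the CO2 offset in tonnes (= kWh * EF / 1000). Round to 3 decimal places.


CO2 offset in kg = generation * emission_factor
CO2 offset = 20412 * 0.869 = 17738.03 kg
Convert to tonnes:
  CO2 offset = 17738.03 / 1000 = 17.738 tonnes

17.738


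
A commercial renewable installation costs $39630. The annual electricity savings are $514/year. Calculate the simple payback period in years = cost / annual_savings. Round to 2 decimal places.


Simple payback period = initial cost / annual savings
Payback = 39630 / 514
Payback = 77.10 years

77.10


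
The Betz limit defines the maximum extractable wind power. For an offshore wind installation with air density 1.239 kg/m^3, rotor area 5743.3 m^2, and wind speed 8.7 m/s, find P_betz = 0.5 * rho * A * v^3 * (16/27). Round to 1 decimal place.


The Betz coefficient Cp_max = 16/27 = 0.5926
v^3 = 8.7^3 = 658.503
P_betz = 0.5 * rho * A * v^3 * Cp_max
P_betz = 0.5 * 1.239 * 5743.3 * 658.503 * 0.5926
P_betz = 1388407.0 W

1388407.0
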